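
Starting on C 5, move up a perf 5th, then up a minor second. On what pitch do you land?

C5 up a perfect fifth → G5 (7 semitones).
Up a minor second from G5: Ab5 (1 semitone up).

A flat 5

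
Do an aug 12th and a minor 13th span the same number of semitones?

An augmented twelfth = 20 semitones = a minor thirteenth; enharmonically equal.

Yes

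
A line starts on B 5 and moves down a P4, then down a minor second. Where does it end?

B5 down a perfect fourth → F#5 (5 semitones).
F#5 down a minor second → E#5 (1 semitone).

E sharp 5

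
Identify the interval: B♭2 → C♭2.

Descending from Bb2 to Cb2 is the same interval as ascending Cb2 to Bb2.
C to B spans seven letter names (C-D-E-F-G-A-B), so the interval is some kind of seventh.
The major seventh spans 11 semitones, and Cb2 to Bb2 is exactly 11 semitones — so this is a major seventh.

major seventh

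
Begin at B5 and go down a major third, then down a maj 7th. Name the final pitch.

Ab4

A major third down from B5 is G5.
Down a major seventh from G5: Ab4 (11 semitones down).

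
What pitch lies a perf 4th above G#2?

C#3

The fourth takes the letter from G up to C.
A perfect fourth spans 5 semitones, so from G#2 the target pitch is C#3.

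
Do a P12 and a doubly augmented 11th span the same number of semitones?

Yes

A perfect twelfth = 19 semitones = a doubly augmented eleventh; enharmonically equal.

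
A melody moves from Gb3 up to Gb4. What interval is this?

perfect octave

G to G is the same letter name, plus an octave — that makes it an octave of some quality.
Counting semitones, Gb3→Gb4 is 12, which is the perfect octave.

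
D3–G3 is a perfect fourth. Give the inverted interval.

perfect 5th

Interval numbers invert to sum to nine: 4 + 5 = 9, so a fourth inverts to a fifth.
The quality also flips — perfect stays perfect — giving a perfect fifth.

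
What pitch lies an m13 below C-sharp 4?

E-sharp 2

The thirteenth's letter: C down six letter names plus an octave → E.
Moving 20 semitones down from C#4 (the size of a minor thirteenth) reaches E#2.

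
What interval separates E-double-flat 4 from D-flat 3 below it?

Descending from Ebb4 to Db3 is the same interval as ascending Db3 to Ebb4.
D to E spans two letter names (D-E), plus an octave — that makes it a ninth of some quality.
Db3 to Ebb4 is 13 semitones, a half step short of the major ninth (14), so this is minor.
(Equivalently, a compound minor second: a minor second plus an octave.)

minor 9th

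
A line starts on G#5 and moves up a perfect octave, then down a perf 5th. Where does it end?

A perfect octave up from G#5 is G#6.
A perfect fifth down from G#6 is C#6.

C#6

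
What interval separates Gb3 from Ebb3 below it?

major third

Descending from Gb3 to Ebb3 is the same interval as ascending Ebb3 to Gb3.
E to G spans three letter names (E-F-G), so the interval is some kind of third.
Counting semitones, Ebb3→Gb3 is 4, which is the major third.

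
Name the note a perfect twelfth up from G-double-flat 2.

D-double-flat 4

Five letters up from G (plus an octave) reaches D.
A perfect twelfth spans 19 semitones, so from Gbb2 the target pitch is Dbb4.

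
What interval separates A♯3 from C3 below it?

Descending from A#3 to C3 is the same interval as ascending C3 to A#3.
C to A spans six letter names (C-D-E-F-G-A), so the interval is some kind of sixth.
The major sixth is 9 semitones; here we have 10, one semitone wider: augmented.

augmented 6th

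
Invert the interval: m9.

major 7th

First reduce the compound minor ninth to its simple form, a minor second.
The rule of nine gives the new number: 9 − 2 = 7, so a second becomes a seventh.
The quality also flips — minor becomes major — giving a major seventh.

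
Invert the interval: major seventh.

The rule of nine gives the new number: 9 − 7 = 2, so a seventh becomes a second.
And major becomes minor under inversion, so we get a minor second.

minor second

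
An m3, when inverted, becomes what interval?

major sixth

Interval numbers invert to sum to nine: 3 + 6 = 9, so a third inverts to a sixth.
And minor becomes major under inversion, so we get a major sixth.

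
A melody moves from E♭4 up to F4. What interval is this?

E to F spans two letter names (E-F) — that makes it a second of some quality.
Eb4 to F4 is 2 semitones, matching the major second exactly, so the quality is major.

major second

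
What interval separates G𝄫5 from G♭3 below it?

Descending from Gbb5 to Gb3 is the same interval as ascending Gb3 to Gbb5.
G to G is the same letter name, plus 2 octaves — that makes it a fifteenth of some quality.
The perfect fifteenth is 24 semitones; here we have 23, one semitone narrower: diminished.
(Equivalently, a compound diminished octave: a diminished octave plus an octave.)

diminished 15th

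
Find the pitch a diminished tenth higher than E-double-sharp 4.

G-sharp 5

Three letters up from E (plus an octave) reaches G.
A diminished tenth is 14 semitones; 14 semitones up from E##4 gives G#5.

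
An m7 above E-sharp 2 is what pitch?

D-sharp 3

Seven letter names up from E: D.
A minor seventh spans 10 semitones, so from E#2 the target pitch is D#3.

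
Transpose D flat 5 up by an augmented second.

E 5

Counting two letter names up from D lands on E.
An augmented second spans 3 semitones, so from Db5 the target pitch is E5.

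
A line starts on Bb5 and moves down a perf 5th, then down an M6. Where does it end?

Gb4

Bb5 down a perfect fifth → Eb5 (7 semitones).
A major sixth down from Eb5 is Gb4.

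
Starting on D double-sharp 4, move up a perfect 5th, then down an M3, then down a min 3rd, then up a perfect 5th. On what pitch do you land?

A double-sharp 4

Up a perfect fifth from D##4: A##4 (7 semitones up).
Down a major third from A##4: F##4 (4 semitones down).
Down a minor third from F##4: D##4 (3 semitones down).
D##4 up a perfect fifth → A##4 (7 semitones).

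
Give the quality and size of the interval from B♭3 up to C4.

B to C spans two letter names (B-C) — that makes it a second of some quality.
The major second spans 2 semitones, and Bb3 to C4 is exactly 2 semitones — so this is a major second.

M2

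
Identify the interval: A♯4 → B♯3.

m7

Descending from A#4 to B#3 is the same interval as ascending B#3 to A#4.
B to A spans seven letter names (B-C-D-E-F-G-A), so the interval is some kind of seventh.
At 10 semitones, B#3→A#4 falls one short of a major seventh: minor.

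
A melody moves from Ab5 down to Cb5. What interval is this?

major sixth

Descending from Ab5 to Cb5 is the same interval as ascending Cb5 to Ab5.
C to A spans six letter names (C-D-E-F-G-A), so the interval is some kind of sixth.
The major sixth spans 9 semitones, and Cb5 to Ab5 is exactly 9 semitones — so this is a major sixth.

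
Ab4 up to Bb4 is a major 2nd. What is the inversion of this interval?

Inverted interval numbers add to nine, so a second pairs with a seventh (2 + 7 = 9).
Quality inverts too: major becomes minor. That makes the inversion a minor seventh.

minor seventh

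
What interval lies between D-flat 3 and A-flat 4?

D to A spans five letter names (D-E-F-G-A), plus an octave, so the interval is some kind of twelfth.
The perfect twelfth spans 19 semitones, and Db3 to Ab4 is exactly 19 semitones — so this is a perfect twelfth.
(Equivalently, a compound perfect fifth: a perfect fifth plus an octave.)

perfect 12th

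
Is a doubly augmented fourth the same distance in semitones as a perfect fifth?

A doubly augmented fourth spans 7 semitones, and a perfect fifth also spans 7 semitones — they're enharmonic.

Yes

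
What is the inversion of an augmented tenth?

First reduce the compound augmented tenth to its simple form, an augmented third.
The rule of nine gives the new number: 9 − 3 = 6, so a third becomes a sixth.
The quality also flips — augmented becomes diminished — giving a diminished sixth.

diminished sixth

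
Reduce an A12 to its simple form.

A5

Subtracting seven from the interval number removes an octave: 12 − 7 = 5.
That makes an augmented twelfth a compound augmented fifth — an octave plus an augmented fifth.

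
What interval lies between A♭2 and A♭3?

P8

A to A is the same letter name, plus an octave, so the interval is some kind of octave.
Counting semitones, Ab2→Ab3 is 12, which is the perfect octave.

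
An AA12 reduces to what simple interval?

Each octave removed subtracts seven from the number: 12 − 7 = 5.
That makes a doubly augmented twelfth a compound doubly augmented fifth — an octave plus a doubly augmented fifth.

doubly augmented 5th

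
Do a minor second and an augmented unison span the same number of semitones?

Yes

A minor second spans 1 semitone, and an augmented unison also spans 1 semitone — they're enharmonic.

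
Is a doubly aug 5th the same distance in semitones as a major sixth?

Yes

Both span 9 semitones: a doubly augmented fifth and a major sixth are the same chromatic distance.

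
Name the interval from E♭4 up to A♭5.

perfect eleventh

E to A spans four letter names (E-F-G-A), plus an octave — that makes it an eleventh of some quality.
Counting semitones, Eb4→Ab5 is 17, which is the perfect eleventh.
(Equivalently, a compound perfect fourth: a perfect fourth plus an octave.)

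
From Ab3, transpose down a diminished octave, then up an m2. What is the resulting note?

Bb2

Down a diminished octave from Ab3: A2 (11 semitones down).
A2 up a minor second → Bb2 (1 semitone).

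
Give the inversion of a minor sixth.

M3

The rule of nine gives the new number: 9 − 6 = 3, so a sixth becomes a third.
Quality inverts too: minor becomes major. That makes the inversion a major third.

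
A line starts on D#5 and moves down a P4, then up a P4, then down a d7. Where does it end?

Down a perfect fourth from D#5: A#4 (5 semitones down).
A perfect fourth up from A#4 is D#5.
A diminished seventh down from D#5 is E##4.

E##4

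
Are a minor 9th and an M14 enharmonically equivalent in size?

No

13 semitones (minor ninth) vs 23 semitones (major fourteenth): not equal.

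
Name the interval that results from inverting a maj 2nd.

minor 7th

Interval numbers invert to sum to nine: 2 + 7 = 9, so a second inverts to a seventh.
Quality inverts too: major becomes minor. That makes the inversion a minor seventh.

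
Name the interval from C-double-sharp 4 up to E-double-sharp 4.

M3

C to E spans three letter names (C-D-E), so the interval is some kind of third.
The major third spans 4 semitones, and C##4 to E##4 is exactly 4 semitones — so this is a major third.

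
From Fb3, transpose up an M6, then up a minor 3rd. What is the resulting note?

Fb4

Fb3 up a major sixth → Db4 (9 semitones).
Up a minor third from Db4: Fb4 (3 semitones up).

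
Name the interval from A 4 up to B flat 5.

A to B spans two letter names (A-B), plus an octave — that makes it a ninth of some quality.
A4 to Bb5 is 13 semitones, a half step short of the major ninth (14), so this is minor.
(Equivalently, a compound minor second: a minor second plus an octave.)

m9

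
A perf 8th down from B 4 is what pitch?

An octave keeps the letter name B, an octave down from B.
A perfect octave is 12 semitones; 12 semitones down from B4 gives B3.

B 3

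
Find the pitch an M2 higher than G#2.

A#2

The second takes the letter from G up to A.
A major second is 2 semitones; 2 semitones up from G#2 gives A#2.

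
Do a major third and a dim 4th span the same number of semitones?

Both span 4 semitones: a major third and a diminished fourth are the same chromatic distance.

Yes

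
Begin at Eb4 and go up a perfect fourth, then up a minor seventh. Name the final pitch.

A perfect fourth up from Eb4 is Ab4.
A minor seventh up from Ab4 is Gb5.

Gb5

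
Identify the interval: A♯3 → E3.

augmented fourth

Descending from A#3 to E3 is the same interval as ascending E3 to A#3.
E to A spans four letter names (E-F-G-A) — that makes it a fourth of some quality.
A perfect fourth would be 5 semitones; E3 to A#3 is 6, one semitone wider, so the interval is augmented.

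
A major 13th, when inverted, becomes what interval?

m3

First reduce the compound major thirteenth to its simple form, a major sixth.
Interval numbers invert to sum to nine: 6 + 3 = 9, so a sixth inverts to a third.
The quality also flips — major becomes minor — giving a minor third.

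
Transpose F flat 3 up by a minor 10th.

A double-flat 4

The tenth's letter: F up three letter names plus an octave → A.
Moving 15 semitones up from Fb3 (the size of a minor tenth) reaches Abb4.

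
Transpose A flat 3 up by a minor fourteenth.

Counting seven letter names plus an octave up from A lands on G.
Moving 22 semitones up from Ab3 (the size of a minor fourteenth) reaches Gb5.

G flat 5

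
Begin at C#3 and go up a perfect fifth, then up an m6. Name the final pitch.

Up a perfect fifth from C#3: G#3 (7 semitones up).
A minor sixth up from G#3 is E4.

E4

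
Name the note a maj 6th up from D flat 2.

B flat 2

Six letter names up from D: B.
A major sixth is 9 semitones; 9 semitones up from Db2 gives Bb2.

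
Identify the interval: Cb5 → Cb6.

C to C is the same letter name, plus an octave: an octave.
Cb5 to Cb6 is 12 semitones, matching the perfect octave exactly, so the quality is perfect.

perfect octave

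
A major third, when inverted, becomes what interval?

Interval numbers invert to sum to nine: 3 + 6 = 9, so a third inverts to a sixth.
Quality inverts too: major becomes minor. That makes the inversion a minor sixth.

m6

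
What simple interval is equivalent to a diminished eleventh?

Subtracting seven from the interval number removes an octave: 11 − 7 = 4.
Quality carries through unchanged, so the simple form is a diminished fourth.

d4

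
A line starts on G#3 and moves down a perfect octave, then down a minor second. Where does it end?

F##2

A perfect octave down from G#3 is G#2.
A minor second down from G#2 is F##2.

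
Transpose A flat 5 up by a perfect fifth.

E flat 6

The fifth takes the letter from A up to E.
A perfect fifth is 7 semitones; 7 semitones up from Ab5 gives Eb6.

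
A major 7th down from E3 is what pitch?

F2

Seven letter names down from E: F.
A major seventh spans 11 semitones, so from E3 the target pitch is F2.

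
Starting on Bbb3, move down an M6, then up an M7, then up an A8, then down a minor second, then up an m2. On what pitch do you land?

C5

Down a major sixth from Bbb3: Dbb3 (9 semitones down).
Up a major seventh from Dbb3: Cb4 (11 semitones up).
An augmented octave up from Cb4 is C5.
C5 down a minor second → B4 (1 semitone).
Up a minor second from B4: C5 (1 semitone up).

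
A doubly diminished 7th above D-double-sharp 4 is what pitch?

C 5

Counting seven letter names up from D lands on C.
A doubly diminished seventh spans 8 semitones, so from D##4 the target pitch is C5.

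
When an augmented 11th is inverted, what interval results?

First reduce the compound augmented eleventh to its simple form, an augmented fourth.
Interval numbers invert to sum to nine: 4 + 5 = 9, so a fourth inverts to a fifth.
The quality also flips — augmented becomes diminished — giving a diminished fifth.

diminished fifth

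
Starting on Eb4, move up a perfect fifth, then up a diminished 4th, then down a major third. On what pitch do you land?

Cbb5

Eb4 up a perfect fifth → Bb4 (7 semitones).
Bb4 up a diminished fourth → Ebb5 (4 semitones).
Down a major third from Ebb5: Cbb5 (4 semitones down).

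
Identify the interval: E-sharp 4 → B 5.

diminished twelfth

E to B spans five letter names (E-F-G-A-B), plus an octave: a twelfth.
A perfect twelfth would be 19 semitones; E#4 to B5 is 18, one semitone narrower, so the interval is diminished.
(Equivalently, a compound diminished fifth: a diminished fifth plus an octave.)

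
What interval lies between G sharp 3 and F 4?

diminished seventh

G to F spans seven letter names (G-A-B-C-D-E-F) — that makes it a seventh of some quality.
The major seventh is 11 semitones; here we have 9, two semitones narrower: diminished.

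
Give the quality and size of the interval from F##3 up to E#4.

F to E spans seven letter names (F-G-A-B-C-D-E) — that makes it a seventh of some quality.
A major seventh would be 11 semitones, but F##3 to E#4 is 10 — one semitone narrower, making it a minor seventh.

minor 7th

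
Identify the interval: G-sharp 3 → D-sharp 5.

G to D spans five letter names (G-A-B-C-D), plus an octave: a twelfth.
The perfect twelfth spans 19 semitones, and G#3 to D#5 is exactly 19 semitones — so this is a perfect twelfth.
(Equivalently, a compound perfect fifth: a perfect fifth plus an octave.)

perfect twelfth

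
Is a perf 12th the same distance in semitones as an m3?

No

A perfect twelfth spans 19 semitones; a minor third spans 3 semitones. They differ by 16.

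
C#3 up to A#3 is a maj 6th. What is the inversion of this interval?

m3

Inverted interval numbers add to nine, so a sixth pairs with a third (6 + 3 = 9).
And major becomes minor under inversion, so we get a minor third.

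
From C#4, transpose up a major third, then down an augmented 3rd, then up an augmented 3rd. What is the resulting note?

C#4 up a major third → E#4 (4 semitones).
An augmented third down from E#4 is C4.
C4 up an augmented third → E#4 (5 semitones).

E#4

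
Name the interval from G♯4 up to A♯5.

major 9th

G to A spans two letter names (G-A), plus an octave: a ninth.
Counting semitones, G#4→A#5 is 14, which is the major ninth.
(Equivalently, a compound major second: a major second plus an octave.)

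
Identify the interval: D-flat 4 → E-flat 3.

Descending from Db4 to Eb3 is the same interval as ascending Eb3 to Db4.
E to D spans seven letter names (E-F-G-A-B-C-D): a seventh.
At 10 semitones, Eb3→Db4 falls one short of a major seventh: minor.

minor seventh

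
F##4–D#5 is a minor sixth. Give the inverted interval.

M3

Inverted interval numbers add to nine, so a sixth pairs with a third (6 + 3 = 9).
The quality also flips — minor becomes major — giving a major third.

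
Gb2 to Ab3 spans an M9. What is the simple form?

Subtracting seven from the interval number removes an octave: 9 − 7 = 2.
Quality carries through unchanged, so the simple form is a major second.

major second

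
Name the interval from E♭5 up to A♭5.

E to A spans four letter names (E-F-G-A), so the interval is some kind of fourth.
Eb5 to Ab5 is 5 semitones, matching the perfect fourth exactly, so the quality is perfect.

perfect 4th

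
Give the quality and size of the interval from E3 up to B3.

E to B spans five letter names (E-F-G-A-B): a fifth.
E3 to B3 is 7 semitones, matching the perfect fifth exactly, so the quality is perfect.

perfect fifth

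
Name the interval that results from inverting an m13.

First reduce the compound minor thirteenth to its simple form, a minor sixth.
The rule of nine gives the new number: 9 − 6 = 3, so a sixth becomes a third.
Quality inverts too: minor becomes major. That makes the inversion a major third.

M3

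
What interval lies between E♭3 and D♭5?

minor fourteenth

E to D spans seven letter names (E-F-G-A-B-C-D), plus an octave: a fourteenth.
Eb3 to Db5 is 22 semitones, a half step short of the major fourteenth (23), so this is minor.
(Equivalently, a compound minor seventh: a minor seventh plus an octave.)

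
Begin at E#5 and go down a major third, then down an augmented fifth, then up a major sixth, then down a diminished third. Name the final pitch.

E#5 down a major third → C#5 (4 semitones).
Down an augmented fifth from C#5: F4 (8 semitones down).
F4 up a major sixth → D5 (9 semitones).
Down a diminished third from D5: B#4 (2 semitones down).

B#4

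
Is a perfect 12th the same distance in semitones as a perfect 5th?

No

A perfect twelfth spans 19 semitones; a perfect fifth spans 7 semitones. They differ by 12.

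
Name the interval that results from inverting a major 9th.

First reduce the compound major ninth to its simple form, a major second.
Inverted interval numbers add to nine, so a second pairs with a seventh (2 + 7 = 9).
Quality inverts too: major becomes minor. That makes the inversion a minor seventh.

minor seventh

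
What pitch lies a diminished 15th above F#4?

For a fifteenth the letter name doesn't change: still F, two octaves up.
Moving 23 semitones up from F#4 (the size of a diminished fifteenth) reaches F6.

F6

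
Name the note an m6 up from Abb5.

Six letter names up from A: F.
A minor sixth is 8 semitones; 8 semitones up from Abb5 gives Fbb6.

Fbb6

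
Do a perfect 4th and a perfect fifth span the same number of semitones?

No

5 semitones (perfect fourth) vs 7 semitones (perfect fifth): not equal.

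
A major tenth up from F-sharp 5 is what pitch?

Three letters up from F (plus an octave) reaches A.
Moving 16 semitones up from F#5 (the size of a major tenth) reaches A#6.

A-sharp 6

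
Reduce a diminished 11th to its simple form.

Each octave removed subtracts seven from the number: 11 − 7 = 4.
That makes a diminished eleventh a compound diminished fourth — an octave plus a diminished fourth.

diminished 4th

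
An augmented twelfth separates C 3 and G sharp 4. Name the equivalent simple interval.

augmented 5th

Take out an octave (7 from the number): 12 − 7 = 5.
That makes an augmented twelfth a compound augmented fifth — an octave plus an augmented fifth.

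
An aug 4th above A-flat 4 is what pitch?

D 5

Four letter names up from A: D.
Moving 6 semitones up from Ab4 (the size of an augmented fourth) reaches D5.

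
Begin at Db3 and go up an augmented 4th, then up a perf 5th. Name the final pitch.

D4

Db3 up an augmented fourth → G3 (6 semitones).
G3 up a perfect fifth → D4 (7 semitones).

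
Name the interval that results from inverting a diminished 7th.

Inverted interval numbers add to nine, so a seventh pairs with a second (7 + 2 = 9).
And diminished becomes augmented under inversion, so we get an augmented second.

augmented second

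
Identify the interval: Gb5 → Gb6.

P8

G to G is the same letter name, plus an octave: an octave.
Gb5 to Gb6 is 12 semitones, matching the perfect octave exactly, so the quality is perfect.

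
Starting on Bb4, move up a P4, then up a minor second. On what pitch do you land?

A perfect fourth up from Bb4 is Eb5.
Up a minor second from Eb5: Fb5 (1 semitone up).

Fb5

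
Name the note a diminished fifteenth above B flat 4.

B double-flat 6

For a fifteenth the letter name doesn't change: still B, two octaves up.
A diminished fifteenth spans 23 semitones, so from Bb4 the target pitch is Bbb6.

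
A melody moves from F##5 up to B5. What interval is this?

F to B spans four letter names (F-G-A-B) — that makes it a fourth of some quality.
The perfect fourth is 5 semitones; here we have 4, one semitone narrower: diminished.

diminished fourth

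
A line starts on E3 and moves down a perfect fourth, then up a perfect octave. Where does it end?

A perfect fourth down from E3 is B2.
B2 up a perfect octave → B3 (12 semitones).

B3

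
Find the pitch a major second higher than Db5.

Counting two letter names up from D lands on E.
A major second is 2 semitones; 2 semitones up from Db5 gives Eb5.

Eb5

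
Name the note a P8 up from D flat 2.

D flat 3

For an octave the letter name doesn't change: still D, an octave up.
A perfect octave is 12 semitones; 12 semitones up from Db2 gives Db3.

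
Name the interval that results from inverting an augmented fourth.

diminished 5th

Interval numbers invert to sum to nine: 4 + 5 = 9, so a fourth inverts to a fifth.
And augmented becomes diminished under inversion, so we get a diminished fifth.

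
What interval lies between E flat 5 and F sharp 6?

augmented ninth

E to F spans two letter names (E-F), plus an octave, so the interval is some kind of ninth.
The major ninth is 14 semitones; here we have 15, one semitone wider: augmented.
(Equivalently, a compound augmented second: an augmented second plus an octave.)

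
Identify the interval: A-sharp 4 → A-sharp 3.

Descending from A#4 to A#3 is the same interval as ascending A#3 to A#4.
A to A is the same letter name, plus an octave, so the interval is some kind of octave.
The perfect octave spans 12 semitones, and A#3 to A#4 is exactly 12 semitones — so this is a perfect octave.

perfect 8th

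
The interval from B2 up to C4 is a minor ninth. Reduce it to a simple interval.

Each octave removed subtracts seven from the number: 9 − 7 = 2.
That makes a minor ninth a compound minor second — an octave plus a minor second.

m2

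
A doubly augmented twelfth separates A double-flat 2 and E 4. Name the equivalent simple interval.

doubly augmented 5th

Take out an octave (7 from the number): 12 − 7 = 5.
Quality carries through unchanged, so the simple form is a doubly augmented fifth.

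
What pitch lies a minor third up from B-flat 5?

Counting three letter names up from B lands on D.
Moving 3 semitones up from Bb5 (the size of a minor third) reaches Db6.

D-flat 6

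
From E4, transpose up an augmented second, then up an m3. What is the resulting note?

An augmented second up from E4 is F##4.
Up a minor third from F##4: A#4 (3 semitones up).

A#4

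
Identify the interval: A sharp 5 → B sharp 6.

A to B spans two letter names (A-B), plus an octave, so the interval is some kind of ninth.
The major ninth spans 14 semitones, and A#5 to B#6 is exactly 14 semitones — so this is a major ninth.
(Equivalently, a compound major second: a major second plus an octave.)

major ninth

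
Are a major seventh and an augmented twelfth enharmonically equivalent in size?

No

11 semitones (major seventh) vs 20 semitones (augmented twelfth): not equal.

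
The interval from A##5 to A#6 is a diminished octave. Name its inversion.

augmented unison

The rule of nine gives the new number: 9 − 8 = 1, so an octave becomes a unison.
Quality inverts too: diminished becomes augmented. That makes the inversion an augmented unison.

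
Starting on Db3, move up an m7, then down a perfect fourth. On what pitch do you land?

Gb3

Db3 up a minor seventh → Cb4 (10 semitones).
Down a perfect fourth from Cb4: Gb3 (5 semitones down).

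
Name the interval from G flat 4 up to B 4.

A3

G to B spans three letter names (G-A-B), so the interval is some kind of third.
The major third is 4 semitones; here we have 5, one semitone wider: augmented.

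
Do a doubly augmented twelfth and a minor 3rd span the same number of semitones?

A doubly augmented twelfth spans 21 semitones; a minor third spans 3 semitones. They differ by 18.

No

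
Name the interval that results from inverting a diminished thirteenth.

First reduce the compound diminished thirteenth to its simple form, a diminished sixth.
The rule of nine gives the new number: 9 − 6 = 3, so a sixth becomes a third.
Quality inverts too: diminished becomes augmented. That makes the inversion an augmented third.

A3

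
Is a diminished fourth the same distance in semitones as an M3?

Yes

A diminished fourth = 4 semitones = a major third; enharmonically equal.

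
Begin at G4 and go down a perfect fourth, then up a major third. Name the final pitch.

F#4

Down a perfect fourth from G4: D4 (5 semitones down).
A major third up from D4 is F#4.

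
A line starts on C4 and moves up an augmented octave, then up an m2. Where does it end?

C4 up an augmented octave → C#5 (13 semitones).
A minor second up from C#5 is D5.

D5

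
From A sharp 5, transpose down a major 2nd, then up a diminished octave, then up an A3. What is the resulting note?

A major second down from A#5 is G#5.
A diminished octave up from G#5 is G6.
Up an augmented third from G6: B#6 (5 semitones up).

B sharp 6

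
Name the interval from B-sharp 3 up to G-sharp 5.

B to G spans six letter names (B-C-D-E-F-G), plus an octave: a thirteenth.
A major thirteenth would be 21 semitones, but B#3 to G#5 is 20 — one semitone narrower, making it a minor thirteenth.
(Equivalently, a compound minor sixth: a minor sixth plus an octave.)

minor thirteenth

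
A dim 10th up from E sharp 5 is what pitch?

Counting three letter names plus an octave up from E lands on G.
Moving 14 semitones up from E#5 (the size of a diminished tenth) reaches G6.

G 6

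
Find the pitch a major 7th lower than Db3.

Counting seven letter names down from D lands on E.
A major seventh is 11 semitones; 11 semitones down from Db3 gives Ebb2.

Ebb2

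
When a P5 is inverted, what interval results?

Inverted interval numbers add to nine, so a fifth pairs with a fourth (5 + 4 = 9).
The quality also flips — perfect stays perfect — giving a perfect fourth.

P4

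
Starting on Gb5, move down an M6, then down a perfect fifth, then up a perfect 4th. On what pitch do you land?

Abb4

A major sixth down from Gb5 is Bbb4.
Bbb4 down a perfect fifth → Ebb4 (7 semitones).
Up a perfect fourth from Ebb4: Abb4 (5 semitones up).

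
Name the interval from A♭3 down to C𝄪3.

Descending from Ab3 to C##3 is the same interval as ascending C##3 to Ab3.
C to A spans six letter names (C-D-E-F-G-A): a sixth.
The major sixth is 9 semitones; here we have 6, three semitones narrower: doubly diminished.

doubly diminished sixth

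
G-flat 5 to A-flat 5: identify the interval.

M2

G to A spans two letter names (G-A) — that makes it a second of some quality.
Counting semitones, Gb5→Ab5 is 2, which is the major second.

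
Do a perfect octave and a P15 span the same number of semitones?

No

12 semitones (perfect octave) vs 24 semitones (perfect fifteenth): not equal.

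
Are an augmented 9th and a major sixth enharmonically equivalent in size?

No

An augmented ninth spans 15 semitones; a major sixth spans 9 semitones. They differ by 6.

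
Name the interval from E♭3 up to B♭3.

E to B spans five letter names (E-F-G-A-B): a fifth.
Counting semitones, Eb3→Bb3 is 7, which is the perfect fifth.

perfect fifth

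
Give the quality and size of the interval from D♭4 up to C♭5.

m7

D to C spans seven letter names (D-E-F-G-A-B-C), so the interval is some kind of seventh.
Db4 to Cb5 is 10 semitones, a half step short of the major seventh (11), so this is minor.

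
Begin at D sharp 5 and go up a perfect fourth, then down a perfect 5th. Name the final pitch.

D#5 up a perfect fourth → G#5 (5 semitones).
A perfect fifth down from G#5 is C#5.

C sharp 5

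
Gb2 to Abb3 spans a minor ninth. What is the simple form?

Subtracting seven from the interval number removes an octave: 9 − 7 = 2.
Quality carries through unchanged, so the simple form is a minor second.

minor second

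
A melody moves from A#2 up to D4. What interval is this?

A to D spans four letter names (A-B-C-D), plus an octave — that makes it an eleventh of some quality.
The perfect eleventh is 17 semitones; here we have 16, one semitone narrower: diminished.
(Equivalently, a compound diminished fourth: a diminished fourth plus an octave.)

diminished eleventh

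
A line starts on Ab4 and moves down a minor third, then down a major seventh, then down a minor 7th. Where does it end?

Down a minor third from Ab4: F4 (3 semitones down).
Down a major seventh from F4: Gb3 (11 semitones down).
Gb3 down a minor seventh → Ab2 (10 semitones).

Ab2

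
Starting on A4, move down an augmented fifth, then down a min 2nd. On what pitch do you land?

C4

An augmented fifth down from A4 is Db4.
A minor second down from Db4 is C4.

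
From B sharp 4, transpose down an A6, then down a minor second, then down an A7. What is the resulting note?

B#4 down an augmented sixth → D4 (10 semitones).
A minor second down from D4 is C#4.
C#4 down an augmented seventh → Db3 (12 semitones).

D flat 3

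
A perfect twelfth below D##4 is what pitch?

G##2

Counting five letter names plus an octave down from D lands on G.
A perfect twelfth spans 19 semitones, so from D##4 the target pitch is G##2.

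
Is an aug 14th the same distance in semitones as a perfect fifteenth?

An augmented fourteenth spans 24 semitones, and a perfect fifteenth also spans 24 semitones — they're enharmonic.

Yes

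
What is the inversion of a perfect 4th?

Inverted interval numbers add to nine, so a fourth pairs with a fifth (4 + 5 = 9).
And perfect stays perfect under inversion, so we get a perfect fifth.

perfect fifth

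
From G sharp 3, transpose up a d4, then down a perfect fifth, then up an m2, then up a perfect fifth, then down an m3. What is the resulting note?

Up a diminished fourth from G#3: C4 (4 semitones up).
A perfect fifth down from C4 is F3.
Up a minor second from F3: Gb3 (1 semitone up).
A perfect fifth up from Gb3 is Db4.
Down a minor third from Db4: Bb3 (3 semitones down).

B flat 3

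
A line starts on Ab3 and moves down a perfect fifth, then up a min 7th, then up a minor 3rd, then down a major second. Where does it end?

Dbb4

Down a perfect fifth from Ab3: Db3 (7 semitones down).
A minor seventh up from Db3 is Cb4.
A minor third up from Cb4 is Ebb4.
Down a major second from Ebb4: Dbb4 (2 semitones down).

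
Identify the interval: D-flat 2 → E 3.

augmented 9th

D to E spans two letter names (D-E), plus an octave — that makes it a ninth of some quality.
Db2 to E3 spans 15 semitones — one semitone wider than the major ninth (14) — giving an augmented ninth.
(Equivalently, a compound augmented second: an augmented second plus an octave.)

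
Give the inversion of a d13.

First reduce the compound diminished thirteenth to its simple form, a diminished sixth.
Interval numbers invert to sum to nine: 6 + 3 = 9, so a sixth inverts to a third.
Quality inverts too: diminished becomes augmented. That makes the inversion an augmented third.

A3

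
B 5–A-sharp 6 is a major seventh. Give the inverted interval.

minor 2nd

Inverted interval numbers add to nine, so a seventh pairs with a second (7 + 2 = 9).
Quality inverts too: major becomes minor. That makes the inversion a minor second.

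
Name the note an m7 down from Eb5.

The seventh takes the letter from E down to F.
Moving 10 semitones down from Eb5 (the size of a minor seventh) reaches F4.

F4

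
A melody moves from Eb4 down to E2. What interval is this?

d15

Descending from Eb4 to E2 is the same interval as ascending E2 to Eb4.
E to E is the same letter name, plus 2 octaves — that makes it a fifteenth of some quality.
A perfect fifteenth would be 24 semitones; E2 to Eb4 is 23, one semitone narrower, so the interval is diminished.
(Equivalently, a compound diminished octave: a diminished octave plus an octave.)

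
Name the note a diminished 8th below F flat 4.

The letter stays F (same as the start), shifted an octave down.
A diminished octave is 11 semitones; 11 semitones down from Fb4 gives F3.

F 3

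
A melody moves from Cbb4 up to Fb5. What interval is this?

augmented eleventh

C to F spans four letter names (C-D-E-F), plus an octave — that makes it an eleventh of some quality.
A perfect eleventh would be 17 semitones; Cbb4 to Fb5 is 18, one semitone wider, so the interval is augmented.
(Equivalently, a compound augmented fourth: an augmented fourth plus an octave.)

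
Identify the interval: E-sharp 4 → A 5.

diminished eleventh

E to A spans four letter names (E-F-G-A), plus an octave, so the interval is some kind of eleventh.
The perfect eleventh is 17 semitones; here we have 16, one semitone narrower: diminished.
(Equivalently, a compound diminished fourth: a diminished fourth plus an octave.)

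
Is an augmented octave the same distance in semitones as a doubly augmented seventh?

Yes

Both span 13 semitones: an augmented octave and a doubly augmented seventh are the same chromatic distance.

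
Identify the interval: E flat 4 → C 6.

E to C spans six letter names (E-F-G-A-B-C), plus an octave: a thirteenth.
Counting semitones, Eb4→C6 is 21, which is the major thirteenth.
(Equivalently, a compound major sixth: a major sixth plus an octave.)

M13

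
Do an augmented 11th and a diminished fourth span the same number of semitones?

No

An augmented eleventh spans 18 semitones; a diminished fourth spans 4 semitones. They differ by 14.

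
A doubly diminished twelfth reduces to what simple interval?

doubly diminished 5th

Subtracting seven from the interval number removes an octave: 12 − 7 = 5.
That makes a doubly diminished twelfth a compound doubly diminished fifth — an octave plus a doubly diminished fifth.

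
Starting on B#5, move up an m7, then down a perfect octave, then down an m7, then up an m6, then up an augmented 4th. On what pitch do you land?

Up a minor seventh from B#5: A#6 (10 semitones up).
A perfect octave down from A#6 is A#5.
A minor seventh down from A#5 is B#4.
A minor sixth up from B#4 is G#5.
An augmented fourth up from G#5 is C##6.

C##6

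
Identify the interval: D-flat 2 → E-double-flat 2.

minor 2nd

D to E spans two letter names (D-E): a second.
At 1 semitone, Db2→Ebb2 falls one short of a major second: minor.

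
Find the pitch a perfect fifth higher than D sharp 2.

Counting five letter names up from D lands on A.
A perfect fifth spans 7 semitones, so from D#2 the target pitch is A#2.

A sharp 2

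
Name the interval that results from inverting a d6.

augmented 3rd

The rule of nine gives the new number: 9 − 6 = 3, so a sixth becomes a third.
The quality also flips — diminished becomes augmented — giving an augmented third.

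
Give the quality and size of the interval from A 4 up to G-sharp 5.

A to G spans seven letter names (A-B-C-D-E-F-G) — that makes it a seventh of some quality.
The major seventh spans 11 semitones, and A4 to G#5 is exactly 11 semitones — so this is a major seventh.

major seventh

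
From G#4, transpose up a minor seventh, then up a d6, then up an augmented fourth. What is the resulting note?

G#4 up a minor seventh → F#5 (10 semitones).
A diminished sixth up from F#5 is Db6.
An augmented fourth up from Db6 is G6.

G6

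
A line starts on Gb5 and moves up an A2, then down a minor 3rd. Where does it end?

Gb5 up an augmented second → A5 (3 semitones).
A minor third down from A5 is F#5.

F#5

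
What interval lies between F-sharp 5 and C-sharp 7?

F to C spans five letter names (F-G-A-B-C), plus an octave: a twelfth.
Counting semitones, F#5→C#7 is 19, which is the perfect twelfth.
(Equivalently, a compound perfect fifth: a perfect fifth plus an octave.)

perfect twelfth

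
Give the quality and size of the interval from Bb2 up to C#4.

B to C spans two letter names (B-C), plus an octave: a ninth.
Bb2 to C#4 spans 15 semitones — one semitone wider than the major ninth (14) — giving an augmented ninth.
(Equivalently, a compound augmented second: an augmented second plus an octave.)

augmented 9th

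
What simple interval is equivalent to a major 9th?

major second

Subtracting seven from the interval number removes an octave: 9 − 7 = 2.
That makes a major ninth a compound major second — an octave plus a major second.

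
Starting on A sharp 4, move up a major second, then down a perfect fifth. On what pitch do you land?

Up a major second from A#4: B#4 (2 semitones up).
A perfect fifth down from B#4 is E#4.

E sharp 4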